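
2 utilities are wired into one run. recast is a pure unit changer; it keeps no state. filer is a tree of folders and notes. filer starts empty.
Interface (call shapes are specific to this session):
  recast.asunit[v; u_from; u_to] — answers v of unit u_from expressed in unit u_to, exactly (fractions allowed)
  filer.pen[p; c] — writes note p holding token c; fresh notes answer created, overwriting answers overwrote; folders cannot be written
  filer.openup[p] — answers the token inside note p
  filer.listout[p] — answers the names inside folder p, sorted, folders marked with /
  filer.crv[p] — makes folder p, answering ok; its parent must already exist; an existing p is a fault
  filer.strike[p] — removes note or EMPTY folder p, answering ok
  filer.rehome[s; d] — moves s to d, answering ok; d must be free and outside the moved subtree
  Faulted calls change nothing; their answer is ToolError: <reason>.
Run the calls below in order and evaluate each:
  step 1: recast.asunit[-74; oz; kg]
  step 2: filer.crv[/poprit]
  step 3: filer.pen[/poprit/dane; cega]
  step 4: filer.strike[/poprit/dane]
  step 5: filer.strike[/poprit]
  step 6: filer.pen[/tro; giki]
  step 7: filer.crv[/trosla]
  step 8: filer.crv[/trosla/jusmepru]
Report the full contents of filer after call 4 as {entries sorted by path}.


Then recast.asunit passing v='-74', u_from='oz', u_to='kg', → -1678291769/800000000.
Now I run filer.crv passing p='/poprit', and see ok.
Now I run filer.pen passing p='/poprit/dane', c='cega', → created.
I use filer.strike passing p='/poprit/dane', → ok.
Calling filer.strike passing p='/poprit', and see ok.
Now I run filer.pen passing p='/tro', c='giki': created.
Next I call filer.crv passing p='/trosla': ok.
Using filer.crv passing p='/trosla/jusmepru', giving ok.

Answer: {poprit/}


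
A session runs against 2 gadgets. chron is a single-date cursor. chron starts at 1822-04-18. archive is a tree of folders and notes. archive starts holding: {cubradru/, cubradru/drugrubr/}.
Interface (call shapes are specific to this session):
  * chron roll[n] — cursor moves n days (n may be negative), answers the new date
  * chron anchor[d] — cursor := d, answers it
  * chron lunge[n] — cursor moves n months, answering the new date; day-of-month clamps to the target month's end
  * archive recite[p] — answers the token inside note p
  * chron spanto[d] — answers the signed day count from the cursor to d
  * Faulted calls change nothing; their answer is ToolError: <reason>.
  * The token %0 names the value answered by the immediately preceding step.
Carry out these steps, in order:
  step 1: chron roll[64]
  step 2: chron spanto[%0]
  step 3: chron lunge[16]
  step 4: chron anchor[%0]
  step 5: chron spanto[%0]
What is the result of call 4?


Answer: 1823-10-21

Derivation:
-- 1. chron roll(n='64') ~> 1822-06-21
-- 2. chron spanto(d='%0') ~> 0
-- 3. chron lunge(n='16') ~> 1823-10-21
-- 4. chron anchor(d='%0') ~> 1823-10-21
-- 5. chron spanto(d='%0') ~> 0


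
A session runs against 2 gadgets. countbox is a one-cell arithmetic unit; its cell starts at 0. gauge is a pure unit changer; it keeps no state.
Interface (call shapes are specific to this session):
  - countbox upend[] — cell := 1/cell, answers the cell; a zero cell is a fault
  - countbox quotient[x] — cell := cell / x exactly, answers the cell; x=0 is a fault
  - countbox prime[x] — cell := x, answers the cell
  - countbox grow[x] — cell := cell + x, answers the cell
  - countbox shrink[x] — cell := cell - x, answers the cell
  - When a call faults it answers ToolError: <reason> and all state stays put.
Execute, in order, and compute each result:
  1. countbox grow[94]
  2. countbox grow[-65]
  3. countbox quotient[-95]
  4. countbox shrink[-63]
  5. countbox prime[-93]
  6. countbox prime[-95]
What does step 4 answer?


Answer: 5956/95

Derivation:
Using countbox grow on 94, — result: 94.
I try countbox grow on -65: 29.
Calling countbox quotient on -95, and see -29/95.
Invoking countbox shrink on -63, which returns 5956/95.
I invoke countbox prime on -93, giving -93.
Now I run countbox prime on -95: -95.


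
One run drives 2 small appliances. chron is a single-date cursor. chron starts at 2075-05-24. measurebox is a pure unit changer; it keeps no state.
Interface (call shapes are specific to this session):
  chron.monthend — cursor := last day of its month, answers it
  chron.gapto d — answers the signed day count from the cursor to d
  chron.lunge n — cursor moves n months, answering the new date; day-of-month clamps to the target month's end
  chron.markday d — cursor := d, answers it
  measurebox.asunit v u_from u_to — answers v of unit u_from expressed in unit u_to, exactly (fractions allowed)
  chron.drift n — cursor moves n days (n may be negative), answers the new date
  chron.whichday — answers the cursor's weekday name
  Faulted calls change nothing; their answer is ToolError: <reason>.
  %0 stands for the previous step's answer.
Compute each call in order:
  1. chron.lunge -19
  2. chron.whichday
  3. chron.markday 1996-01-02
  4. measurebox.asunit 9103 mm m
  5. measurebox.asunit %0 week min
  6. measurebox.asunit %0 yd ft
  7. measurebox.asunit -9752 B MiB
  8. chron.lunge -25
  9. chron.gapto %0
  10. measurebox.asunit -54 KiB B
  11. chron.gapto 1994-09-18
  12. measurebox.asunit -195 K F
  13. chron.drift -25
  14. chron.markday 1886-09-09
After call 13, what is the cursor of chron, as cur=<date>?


Answer: cur=1993-11-07

Derivation:
[in] lunge n: -19
:: 2073-10-24
[in] whichday
:: Tuesday
[in] markday d: 1996-01-02
:: 1996-01-02
[in] asunit v: 9103 u_from: mm u_to: m
:: 9103/1000
[in] asunit v: %0 u_from: week u_to: min
:: 2293956/25
[in] asunit v: %0 u_from: yd u_to: ft
:: 6881868/25
[in] asunit v: -9752 u_from: B u_to: MiB
:: -1219/131072
[in] lunge n: -25
:: 1993-12-02
[in] gapto d: %0
:: 0
[in] asunit v: -54 u_from: KiB u_to: B
:: -55296
[in] gapto d: 1994-09-18
:: 290
[in] asunit v: -195 u_from: K u_to: F
:: -81067/100
[in] drift n: -25
:: 1993-11-07
[in] markday d: 1886-09-09
:: 1886-09-09


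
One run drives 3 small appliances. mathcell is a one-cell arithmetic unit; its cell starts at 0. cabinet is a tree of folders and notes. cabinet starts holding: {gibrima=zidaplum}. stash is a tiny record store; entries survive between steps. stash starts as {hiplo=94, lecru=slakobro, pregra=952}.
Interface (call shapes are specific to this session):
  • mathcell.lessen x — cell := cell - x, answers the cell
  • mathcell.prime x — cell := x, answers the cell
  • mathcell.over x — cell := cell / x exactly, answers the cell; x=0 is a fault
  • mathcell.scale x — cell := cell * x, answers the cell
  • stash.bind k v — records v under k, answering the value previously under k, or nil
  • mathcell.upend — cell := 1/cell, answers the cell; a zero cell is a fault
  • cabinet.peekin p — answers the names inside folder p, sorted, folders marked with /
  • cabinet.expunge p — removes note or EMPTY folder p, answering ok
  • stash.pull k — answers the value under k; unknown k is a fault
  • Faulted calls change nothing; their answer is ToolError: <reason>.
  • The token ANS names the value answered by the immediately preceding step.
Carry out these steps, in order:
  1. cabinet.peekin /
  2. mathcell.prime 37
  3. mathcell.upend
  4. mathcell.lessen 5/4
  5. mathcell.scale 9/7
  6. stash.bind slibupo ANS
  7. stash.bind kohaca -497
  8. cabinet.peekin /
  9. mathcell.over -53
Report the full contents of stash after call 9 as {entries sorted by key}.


Now I run cabinet.peekin using p: /, giving [gibrima].
Then mathcell.prime using x: 37, giving 37.
Next I call mathcell.upend(), — result: 1/37.
Using mathcell.lessen using x: 5/4, → -181/148.
I run mathcell.scale using x: 9/7, and observe -1629/1036.
I use stash.bind using k: slibupo, v: ANS, → nil.
I invoke stash.bind using k: kohaca, v: -497, which returns nil.
Invoking cabinet.peekin using p: /, and get [gibrima].
Calling mathcell.over using x: -53, which returns 1629/54908.

Answer: {hiplo=94, kohaca=-497, lecru=slakobro, pregra=952, slibupo=-1629/1036}


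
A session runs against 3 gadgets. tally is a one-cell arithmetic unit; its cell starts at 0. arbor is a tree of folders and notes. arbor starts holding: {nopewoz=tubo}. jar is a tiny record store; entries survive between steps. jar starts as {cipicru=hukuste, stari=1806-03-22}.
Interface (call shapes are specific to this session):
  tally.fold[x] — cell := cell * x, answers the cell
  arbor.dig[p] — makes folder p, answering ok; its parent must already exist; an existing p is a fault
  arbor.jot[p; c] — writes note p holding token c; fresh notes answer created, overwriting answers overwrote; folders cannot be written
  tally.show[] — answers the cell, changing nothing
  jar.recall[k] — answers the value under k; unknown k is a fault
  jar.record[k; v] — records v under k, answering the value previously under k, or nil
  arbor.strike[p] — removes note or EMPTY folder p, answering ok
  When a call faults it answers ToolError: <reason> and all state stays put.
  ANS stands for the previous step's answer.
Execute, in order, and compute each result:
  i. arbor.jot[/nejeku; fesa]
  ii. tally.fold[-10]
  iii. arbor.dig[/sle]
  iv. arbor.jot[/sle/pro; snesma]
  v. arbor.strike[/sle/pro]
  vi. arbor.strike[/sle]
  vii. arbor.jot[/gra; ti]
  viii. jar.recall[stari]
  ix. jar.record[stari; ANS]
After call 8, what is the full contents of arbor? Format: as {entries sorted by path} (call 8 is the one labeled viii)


Answer: {gra=ti, nejeku=fesa, nopewoz=tubo}

Derivation:
I try arbor.jot on p=/nejeku, c=fesa, → created.
I use tally.fold on x=-10, and see 0.
Using arbor.dig on p=/sle, and see ok.
I try arbor.jot on p=/sle/pro, c=snesma, which returns created.
I run arbor.strike on p=/sle/pro, → ok.
Then arbor.strike on p=/sle, and observe ok.
Now I run arbor.jot on p=/gra, c=ti, → created.
I run jar.recall on k=stari, giving 1806-03-22.
Calling jar.record on k=stari, v=ANS, — result: 1806-03-22.


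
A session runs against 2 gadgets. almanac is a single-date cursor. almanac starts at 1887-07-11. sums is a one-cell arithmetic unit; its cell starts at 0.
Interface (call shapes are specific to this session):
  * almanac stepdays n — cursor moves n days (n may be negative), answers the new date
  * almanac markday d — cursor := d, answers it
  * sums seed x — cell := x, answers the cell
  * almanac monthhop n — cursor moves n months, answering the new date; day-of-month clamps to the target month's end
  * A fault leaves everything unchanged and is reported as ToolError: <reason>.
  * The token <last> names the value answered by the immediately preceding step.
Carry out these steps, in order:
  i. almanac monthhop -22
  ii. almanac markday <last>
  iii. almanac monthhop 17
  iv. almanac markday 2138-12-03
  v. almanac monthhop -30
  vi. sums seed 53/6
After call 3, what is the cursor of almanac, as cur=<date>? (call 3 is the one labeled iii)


Then almanac monthhop passing -22, → 1885-09-11.
I run almanac markday passing <last>, and get 1885-09-11.
Calling almanac monthhop passing 17, → 1887-02-11.
Using almanac markday passing 2138-12-03, and see 2138-12-03.
Then almanac monthhop passing -30, which returns 2136-06-03.
I run sums seed passing 53/6: 53/6.

Answer: cur=1887-02-11


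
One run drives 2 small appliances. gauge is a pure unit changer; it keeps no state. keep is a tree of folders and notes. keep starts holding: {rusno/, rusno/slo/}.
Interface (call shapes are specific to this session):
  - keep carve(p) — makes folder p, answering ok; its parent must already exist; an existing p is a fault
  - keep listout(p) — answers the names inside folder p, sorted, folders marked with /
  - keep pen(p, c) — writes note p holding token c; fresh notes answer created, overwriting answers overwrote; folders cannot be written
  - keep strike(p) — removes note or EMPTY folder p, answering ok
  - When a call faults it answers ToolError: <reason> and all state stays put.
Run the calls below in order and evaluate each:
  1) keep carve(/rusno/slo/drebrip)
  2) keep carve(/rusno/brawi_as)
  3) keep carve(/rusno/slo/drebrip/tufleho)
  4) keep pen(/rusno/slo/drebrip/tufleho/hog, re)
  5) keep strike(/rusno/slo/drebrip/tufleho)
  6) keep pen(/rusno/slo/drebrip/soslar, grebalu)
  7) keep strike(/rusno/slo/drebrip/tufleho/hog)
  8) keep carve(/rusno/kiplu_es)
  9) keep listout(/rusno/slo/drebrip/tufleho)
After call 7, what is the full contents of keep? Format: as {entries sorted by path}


-- keep carve(p='/rusno/slo/drebrip') == ok
-- keep carve(p='/rusno/brawi_as') == ok
-- keep carve(p='/rusno/slo/drebrip/tufleho') == ok
-- keep pen(p='/rusno/slo/drebrip/tufleho/hog', c='re') == created
-- keep strike(p='/rusno/slo/drebrip/tufleho') == ToolError: not empty
-- keep pen(p='/rusno/slo/drebrip/soslar', c='grebalu') == created
-- keep strike(p='/rusno/slo/drebrip/tufleho/hog') == ok
-- keep carve(p='/rusno/kiplu_es') == ok
-- keep listout(p='/rusno/slo/drebrip/tufleho') == []

Answer: {rusno/, rusno/brawi_as/, rusno/slo/, rusno/slo/drebrip/, rusno/slo/drebrip/soslar=grebalu, rusno/slo/drebrip/tufleho/}


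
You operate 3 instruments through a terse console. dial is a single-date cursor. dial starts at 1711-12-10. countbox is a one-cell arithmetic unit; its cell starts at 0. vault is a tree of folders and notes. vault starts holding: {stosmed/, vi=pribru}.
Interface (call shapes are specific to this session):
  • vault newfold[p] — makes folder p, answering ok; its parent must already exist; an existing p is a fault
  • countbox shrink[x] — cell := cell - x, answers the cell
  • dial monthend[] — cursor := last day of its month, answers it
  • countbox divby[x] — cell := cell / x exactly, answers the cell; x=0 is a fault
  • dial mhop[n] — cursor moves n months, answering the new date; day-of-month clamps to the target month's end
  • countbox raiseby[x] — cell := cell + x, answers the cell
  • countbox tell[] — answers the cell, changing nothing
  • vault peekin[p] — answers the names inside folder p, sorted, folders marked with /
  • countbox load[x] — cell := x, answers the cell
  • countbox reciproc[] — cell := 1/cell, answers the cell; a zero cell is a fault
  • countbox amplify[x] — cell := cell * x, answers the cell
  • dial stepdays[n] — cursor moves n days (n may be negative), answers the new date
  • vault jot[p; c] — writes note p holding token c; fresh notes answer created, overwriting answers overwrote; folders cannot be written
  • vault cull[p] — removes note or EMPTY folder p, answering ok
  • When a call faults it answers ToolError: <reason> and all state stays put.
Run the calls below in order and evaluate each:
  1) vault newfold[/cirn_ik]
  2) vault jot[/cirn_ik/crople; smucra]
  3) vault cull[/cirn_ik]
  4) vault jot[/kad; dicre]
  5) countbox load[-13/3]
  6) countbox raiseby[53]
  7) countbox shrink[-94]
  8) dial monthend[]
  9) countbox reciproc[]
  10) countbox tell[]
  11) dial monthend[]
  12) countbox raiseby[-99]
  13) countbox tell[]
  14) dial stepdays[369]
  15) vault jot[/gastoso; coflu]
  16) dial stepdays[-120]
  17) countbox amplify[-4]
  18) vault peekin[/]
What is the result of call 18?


Answer: [cirn_ik/, gastoso, kad, stosmed/, vi]

Derivation:
I invoke vault newfold on p=/cirn_ik, and see ok.
Calling vault jot on p=/cirn_ik/crople, c=smucra, which returns created.
Using vault cull on p=/cirn_ik, and observe ToolError: not empty.
Now I run vault jot on p=/kad, c=dicre, → created.
Using countbox load on x=-13/3, giving -13/3.
I use countbox raiseby on x=53, and observe 146/3.
I run countbox shrink on x=-94, → 428/3.
I use dial monthend, and get 1711-12-31.
Now I run countbox reciproc: 3/428.
I call countbox tell(), and see 3/428.
I invoke dial monthend(), and get 1711-12-31.
Then countbox raiseby on x=-99, which returns -42369/428.
Calling countbox tell, and observe -42369/428.
Calling dial stepdays on n=369, → 1713-01-03.
I invoke vault jot on p=/gastoso, c=coflu, yielding created.
I invoke dial stepdays on n=-120, and observe 1712-09-05.
Invoking countbox amplify on x=-4, giving 42369/107.
Invoking vault peekin on p=/, → [cirn_ik/, gastoso, kad, stosmed/, vi].


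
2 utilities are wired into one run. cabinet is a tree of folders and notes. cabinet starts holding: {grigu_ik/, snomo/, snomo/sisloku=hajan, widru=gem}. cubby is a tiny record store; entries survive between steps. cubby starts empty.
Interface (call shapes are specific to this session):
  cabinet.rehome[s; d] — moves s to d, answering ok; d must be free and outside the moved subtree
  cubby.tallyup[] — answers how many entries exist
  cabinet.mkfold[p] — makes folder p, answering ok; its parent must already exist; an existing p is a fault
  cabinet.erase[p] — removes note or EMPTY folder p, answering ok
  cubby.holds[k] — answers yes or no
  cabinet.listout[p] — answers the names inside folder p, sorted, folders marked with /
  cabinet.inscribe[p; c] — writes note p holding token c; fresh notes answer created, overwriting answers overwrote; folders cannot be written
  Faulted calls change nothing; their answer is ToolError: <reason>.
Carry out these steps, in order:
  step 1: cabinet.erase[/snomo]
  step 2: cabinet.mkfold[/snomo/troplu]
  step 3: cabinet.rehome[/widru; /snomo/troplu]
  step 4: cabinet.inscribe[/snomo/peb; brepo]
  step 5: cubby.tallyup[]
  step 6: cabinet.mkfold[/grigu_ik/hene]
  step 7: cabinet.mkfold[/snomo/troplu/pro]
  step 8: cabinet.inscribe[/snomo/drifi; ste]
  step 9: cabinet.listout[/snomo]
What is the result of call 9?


% 1. cabinet.erase(p=/snomo) -> ToolError: not empty
% 2. cabinet.mkfold(p=/snomo/troplu) -> ok
% 3. cabinet.rehome(s=/widru, d=/snomo/troplu) -> ToolError: exists
% 4. cabinet.inscribe(p=/snomo/peb, c=brepo) -> created
% 5. cubby.tallyup() -> 0
% 6. cabinet.mkfold(p=/grigu_ik/hene) -> ok
% 7. cabinet.mkfold(p=/snomo/troplu/pro) -> ok
% 8. cabinet.inscribe(p=/snomo/drifi, c=ste) -> created
% 9. cabinet.listout(p=/snomo) -> [drifi, peb, sisloku, troplu/]

Answer: [drifi, peb, sisloku, troplu/]


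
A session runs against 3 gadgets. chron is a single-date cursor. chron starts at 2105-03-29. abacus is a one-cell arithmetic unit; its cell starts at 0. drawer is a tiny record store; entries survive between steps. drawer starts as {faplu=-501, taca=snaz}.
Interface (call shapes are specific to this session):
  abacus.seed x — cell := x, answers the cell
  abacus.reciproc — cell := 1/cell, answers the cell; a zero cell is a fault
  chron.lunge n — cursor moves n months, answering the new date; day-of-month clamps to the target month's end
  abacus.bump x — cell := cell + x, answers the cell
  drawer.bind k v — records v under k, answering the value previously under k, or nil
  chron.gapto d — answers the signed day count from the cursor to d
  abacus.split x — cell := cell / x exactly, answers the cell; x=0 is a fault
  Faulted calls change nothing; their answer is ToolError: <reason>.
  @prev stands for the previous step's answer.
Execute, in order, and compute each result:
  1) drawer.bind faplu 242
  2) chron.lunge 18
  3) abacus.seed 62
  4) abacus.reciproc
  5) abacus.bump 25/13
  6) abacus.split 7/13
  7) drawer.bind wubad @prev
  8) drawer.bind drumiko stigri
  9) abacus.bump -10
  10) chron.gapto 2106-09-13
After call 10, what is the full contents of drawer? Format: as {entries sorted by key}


→ drawer.bind(k=faplu, v=242)
← -501
→ chron.lunge(n=18)
← 2106-09-29
→ abacus.seed(x=62)
← 62
→ abacus.reciproc()
← 1/62
→ abacus.bump(x=25/13)
← 1563/806
→ abacus.split(x=7/13)
← 1563/434
→ drawer.bind(k=wubad, v=@prev)
← nil
→ drawer.bind(k=drumiko, v=stigri)
← nil
→ abacus.bump(x=-10)
← -2777/434
→ chron.gapto(d=2106-09-13)
← -16

Answer: {drumiko=stigri, faplu=242, taca=snaz, wubad=1563/434}


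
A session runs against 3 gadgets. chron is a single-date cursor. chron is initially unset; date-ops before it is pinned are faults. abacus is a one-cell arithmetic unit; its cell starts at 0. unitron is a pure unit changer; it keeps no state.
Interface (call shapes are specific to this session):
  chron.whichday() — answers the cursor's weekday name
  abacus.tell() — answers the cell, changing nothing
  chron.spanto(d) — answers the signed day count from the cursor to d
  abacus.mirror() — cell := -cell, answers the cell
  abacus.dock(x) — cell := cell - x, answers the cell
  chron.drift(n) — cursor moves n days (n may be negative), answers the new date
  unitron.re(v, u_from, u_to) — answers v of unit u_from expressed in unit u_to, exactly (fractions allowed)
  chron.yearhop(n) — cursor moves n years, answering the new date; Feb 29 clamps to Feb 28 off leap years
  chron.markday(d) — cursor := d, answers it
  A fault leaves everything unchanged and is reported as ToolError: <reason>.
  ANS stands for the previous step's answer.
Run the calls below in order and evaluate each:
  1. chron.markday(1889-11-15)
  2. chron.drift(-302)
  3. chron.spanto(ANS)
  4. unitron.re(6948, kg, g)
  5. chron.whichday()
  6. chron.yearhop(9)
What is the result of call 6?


Answer: 1898-01-17

Derivation:
$ markday d→1889-11-15
= 1889-11-15
$ drift n→-302
= 1889-01-17
$ spanto d→ANS
= 0
$ re v→6948 u_from→kg u_to→g
= 6948000
$ whichday
= Thursday
$ yearhop n→9
= 1898-01-17


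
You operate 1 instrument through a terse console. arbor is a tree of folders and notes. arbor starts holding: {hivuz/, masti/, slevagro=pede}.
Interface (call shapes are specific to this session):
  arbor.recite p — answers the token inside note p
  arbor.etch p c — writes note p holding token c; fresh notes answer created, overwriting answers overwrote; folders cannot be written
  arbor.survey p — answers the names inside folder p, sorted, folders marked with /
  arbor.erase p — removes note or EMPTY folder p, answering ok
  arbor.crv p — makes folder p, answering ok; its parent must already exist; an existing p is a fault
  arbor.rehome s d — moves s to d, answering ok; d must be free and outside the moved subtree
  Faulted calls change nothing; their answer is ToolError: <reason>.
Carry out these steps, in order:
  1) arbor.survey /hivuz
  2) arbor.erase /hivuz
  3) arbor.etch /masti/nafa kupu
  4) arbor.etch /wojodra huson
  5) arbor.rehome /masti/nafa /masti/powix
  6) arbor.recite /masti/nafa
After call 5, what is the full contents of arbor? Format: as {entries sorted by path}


>> arbor.survey(p: /hivuz)
<< []
>> arbor.erase(p: /hivuz)
<< ok
>> arbor.etch(p: /masti/nafa, c: kupu)
<< created
>> arbor.etch(p: /wojodra, c: huson)
<< created
>> arbor.rehome(s: /masti/nafa, d: /masti/powix)
<< ok
>> arbor.recite(p: /masti/nafa)
<< ToolError: not found

Answer: {masti/, masti/powix=kupu, slevagro=pede, wojodra=huson}


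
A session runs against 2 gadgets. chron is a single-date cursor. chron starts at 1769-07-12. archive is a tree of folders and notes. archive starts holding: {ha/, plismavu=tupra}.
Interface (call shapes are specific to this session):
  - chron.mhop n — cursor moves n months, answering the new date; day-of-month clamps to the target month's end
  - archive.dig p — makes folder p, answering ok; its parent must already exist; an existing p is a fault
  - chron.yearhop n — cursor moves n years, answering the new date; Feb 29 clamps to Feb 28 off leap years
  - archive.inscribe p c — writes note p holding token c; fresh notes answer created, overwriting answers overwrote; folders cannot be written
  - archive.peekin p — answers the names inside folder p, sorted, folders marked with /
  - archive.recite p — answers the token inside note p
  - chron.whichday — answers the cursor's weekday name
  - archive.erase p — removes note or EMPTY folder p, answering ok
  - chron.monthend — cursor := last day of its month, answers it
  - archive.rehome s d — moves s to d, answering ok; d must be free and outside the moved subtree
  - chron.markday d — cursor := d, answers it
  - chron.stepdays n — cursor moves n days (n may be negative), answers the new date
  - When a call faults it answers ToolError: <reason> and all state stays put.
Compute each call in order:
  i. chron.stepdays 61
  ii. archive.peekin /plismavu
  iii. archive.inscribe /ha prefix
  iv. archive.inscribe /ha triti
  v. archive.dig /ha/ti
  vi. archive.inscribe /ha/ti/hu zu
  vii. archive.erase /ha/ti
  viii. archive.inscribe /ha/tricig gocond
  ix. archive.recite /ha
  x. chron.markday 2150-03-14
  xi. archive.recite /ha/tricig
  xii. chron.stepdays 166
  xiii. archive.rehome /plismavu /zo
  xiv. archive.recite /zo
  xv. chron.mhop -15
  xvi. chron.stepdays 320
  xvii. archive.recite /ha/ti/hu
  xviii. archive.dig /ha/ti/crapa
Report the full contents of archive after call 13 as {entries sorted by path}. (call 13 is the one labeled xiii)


Step: chron.stepdays[n='61']
Result: 1769-09-11
Step: archive.peekin[p='/plismavu']
Result: ToolError: not a directory
Step: archive.inscribe[p='/ha'; c='prefix']
Result: ToolError: is a directory
Step: archive.inscribe[p='/ha'; c='triti']
Result: ToolError: is a directory
Step: archive.dig[p='/ha/ti']
Result: ok
Step: archive.inscribe[p='/ha/ti/hu'; c='zu']
Result: created
Step: archive.erase[p='/ha/ti']
Result: ToolError: not empty
Step: archive.inscribe[p='/ha/tricig'; c='gocond']
Result: created
Step: archive.recite[p='/ha']
Result: ToolError: is a directory
Step: chron.markday[d='2150-03-14']
Result: 2150-03-14
Step: archive.recite[p='/ha/tricig']
Result: gocond
Step: chron.stepdays[n='166']
Result: 2150-08-27
Step: archive.rehome[s='/plismavu'; d='/zo']
Result: ok
Step: archive.recite[p='/zo']
Result: tupra
Step: chron.mhop[n='-15']
Result: 2149-05-27
Step: chron.stepdays[n='320']
Result: 2150-04-12
Step: archive.recite[p='/ha/ti/hu']
Result: zu
Step: archive.dig[p='/ha/ti/crapa']
Result: ok

Answer: {ha/, ha/ti/, ha/ti/hu=zu, ha/tricig=gocond, zo=tupra}


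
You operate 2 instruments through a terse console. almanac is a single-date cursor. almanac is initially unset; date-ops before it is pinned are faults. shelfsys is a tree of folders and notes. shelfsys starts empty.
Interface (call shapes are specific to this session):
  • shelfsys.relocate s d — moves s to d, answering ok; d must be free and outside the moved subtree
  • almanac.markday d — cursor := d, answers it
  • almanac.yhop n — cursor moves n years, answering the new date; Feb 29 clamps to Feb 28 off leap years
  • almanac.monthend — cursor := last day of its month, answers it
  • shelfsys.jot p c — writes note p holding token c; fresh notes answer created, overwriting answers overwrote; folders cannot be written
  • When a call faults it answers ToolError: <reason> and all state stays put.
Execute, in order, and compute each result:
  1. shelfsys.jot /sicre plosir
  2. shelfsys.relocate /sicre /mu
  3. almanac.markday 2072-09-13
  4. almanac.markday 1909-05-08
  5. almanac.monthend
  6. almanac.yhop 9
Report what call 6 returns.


Answer: 1918-05-31

Derivation:
Do: shelfsys.jot[p→/sicre; c→plosir]
See: created
Do: shelfsys.relocate[s→/sicre; d→/mu]
See: ok
Do: almanac.markday[d→2072-09-13]
See: 2072-09-13
Do: almanac.markday[d→1909-05-08]
See: 1909-05-08
Do: almanac.monthend[]
See: 1909-05-31
Do: almanac.yhop[n→9]
See: 1918-05-31


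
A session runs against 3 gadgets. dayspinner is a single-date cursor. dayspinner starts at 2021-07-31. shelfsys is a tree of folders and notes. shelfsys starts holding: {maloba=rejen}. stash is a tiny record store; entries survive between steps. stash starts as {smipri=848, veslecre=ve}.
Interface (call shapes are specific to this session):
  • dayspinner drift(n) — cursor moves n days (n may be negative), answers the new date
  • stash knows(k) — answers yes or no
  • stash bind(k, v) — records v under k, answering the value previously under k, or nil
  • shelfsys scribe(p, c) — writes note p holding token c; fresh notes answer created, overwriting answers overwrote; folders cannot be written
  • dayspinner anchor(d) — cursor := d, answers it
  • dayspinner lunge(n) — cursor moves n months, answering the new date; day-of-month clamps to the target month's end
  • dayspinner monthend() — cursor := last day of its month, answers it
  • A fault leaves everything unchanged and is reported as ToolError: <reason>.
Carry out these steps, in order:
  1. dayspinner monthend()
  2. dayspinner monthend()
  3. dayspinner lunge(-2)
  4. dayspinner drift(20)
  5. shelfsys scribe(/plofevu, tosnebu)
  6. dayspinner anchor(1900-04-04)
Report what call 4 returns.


Answer: 2021-06-20

Derivation:
! 1. dayspinner monthend() == 2021-07-31
! 2. dayspinner monthend() == 2021-07-31
! 3. dayspinner lunge(n: -2) == 2021-05-31
! 4. dayspinner drift(n: 20) == 2021-06-20
! 5. shelfsys scribe(p: /plofevu, c: tosnebu) == created
! 6. dayspinner anchor(d: 1900-04-04) == 1900-04-04


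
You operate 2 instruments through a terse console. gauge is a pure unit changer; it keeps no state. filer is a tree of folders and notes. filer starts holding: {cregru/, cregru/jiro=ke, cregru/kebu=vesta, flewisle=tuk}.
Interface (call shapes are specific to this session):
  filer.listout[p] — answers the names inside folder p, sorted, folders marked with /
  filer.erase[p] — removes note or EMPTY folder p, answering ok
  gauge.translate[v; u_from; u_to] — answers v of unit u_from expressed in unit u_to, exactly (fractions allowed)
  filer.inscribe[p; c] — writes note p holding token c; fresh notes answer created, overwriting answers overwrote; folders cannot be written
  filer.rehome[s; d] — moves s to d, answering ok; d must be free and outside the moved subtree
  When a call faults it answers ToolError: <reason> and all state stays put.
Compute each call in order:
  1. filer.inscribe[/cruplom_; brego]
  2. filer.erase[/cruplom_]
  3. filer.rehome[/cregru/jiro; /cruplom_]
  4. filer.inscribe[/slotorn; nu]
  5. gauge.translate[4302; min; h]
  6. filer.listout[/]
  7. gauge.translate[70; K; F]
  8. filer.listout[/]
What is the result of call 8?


-- 1. inscribe(p=/cruplom_, c=brego) ~> created
-- 2. erase(p=/cruplom_) ~> ok
-- 3. rehome(s=/cregru/jiro, d=/cruplom_) ~> ok
-- 4. inscribe(p=/slotorn, c=nu) ~> created
-- 5. translate(v=4302, u_from=min, u_to=h) ~> 717/10
-- 6. listout(p=/) ~> [cregru/, cruplom_, flewisle, slotorn]
-- 7. translate(v=70, u_from=K, u_to=F) ~> -33367/100
-- 8. listout(p=/) ~> [cregru/, cruplom_, flewisle, slotorn]

Answer: [cregru/, cruplom_, flewisle, slotorn]


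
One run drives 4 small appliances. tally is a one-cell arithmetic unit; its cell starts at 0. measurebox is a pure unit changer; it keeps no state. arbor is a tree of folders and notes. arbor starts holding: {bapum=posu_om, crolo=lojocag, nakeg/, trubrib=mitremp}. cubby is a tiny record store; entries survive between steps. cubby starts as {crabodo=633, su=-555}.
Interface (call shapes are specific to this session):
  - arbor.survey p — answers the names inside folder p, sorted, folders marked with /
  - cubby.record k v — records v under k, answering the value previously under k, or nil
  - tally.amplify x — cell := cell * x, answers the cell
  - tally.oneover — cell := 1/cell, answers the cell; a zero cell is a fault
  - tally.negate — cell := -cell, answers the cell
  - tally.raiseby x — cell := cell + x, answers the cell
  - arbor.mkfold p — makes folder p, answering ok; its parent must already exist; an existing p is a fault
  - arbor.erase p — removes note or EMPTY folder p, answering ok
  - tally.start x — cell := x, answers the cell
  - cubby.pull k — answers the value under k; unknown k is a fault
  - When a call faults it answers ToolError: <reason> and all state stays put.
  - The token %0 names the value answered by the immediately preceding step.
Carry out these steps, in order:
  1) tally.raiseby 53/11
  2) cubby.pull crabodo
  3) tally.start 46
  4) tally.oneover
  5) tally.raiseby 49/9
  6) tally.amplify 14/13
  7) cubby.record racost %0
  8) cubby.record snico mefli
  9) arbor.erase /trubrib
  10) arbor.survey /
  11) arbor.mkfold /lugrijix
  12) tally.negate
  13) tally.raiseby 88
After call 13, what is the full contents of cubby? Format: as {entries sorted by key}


Answer: {crabodo=633, racost=15841/2691, snico=mefli, su=-555}

Derivation:
Step: tally.raiseby[x='53/11']
Result: 53/11
Step: cubby.pull[k='crabodo']
Result: 633
Step: tally.start[x='46']
Result: 46
Step: tally.oneover[]
Result: 1/46
Step: tally.raiseby[x='49/9']
Result: 2263/414
Step: tally.amplify[x='14/13']
Result: 15841/2691
Step: cubby.record[k='racost'; v='%0']
Result: nil
Step: cubby.record[k='snico'; v='mefli']
Result: nil
Step: arbor.erase[p='/trubrib']
Result: ok
Step: arbor.survey[p='/']
Result: [bapum, crolo, nakeg/]
Step: arbor.mkfold[p='/lugrijix']
Result: ok
Step: tally.negate[]
Result: -15841/2691
Step: tally.raiseby[x='88']
Result: 220967/2691


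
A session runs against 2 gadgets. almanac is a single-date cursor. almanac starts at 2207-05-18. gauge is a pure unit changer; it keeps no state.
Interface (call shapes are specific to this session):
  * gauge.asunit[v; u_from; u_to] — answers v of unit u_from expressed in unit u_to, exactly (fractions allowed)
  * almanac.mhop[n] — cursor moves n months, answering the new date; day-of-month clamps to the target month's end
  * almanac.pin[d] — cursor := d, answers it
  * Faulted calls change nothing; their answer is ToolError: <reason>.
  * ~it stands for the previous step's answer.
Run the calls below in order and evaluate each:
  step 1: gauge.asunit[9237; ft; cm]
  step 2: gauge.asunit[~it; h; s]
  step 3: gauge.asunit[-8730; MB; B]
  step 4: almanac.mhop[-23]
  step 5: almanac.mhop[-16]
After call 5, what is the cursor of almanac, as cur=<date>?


// asunit(v='9237', u_from='ft', u_to='cm') : 7038594/25
// asunit(v='~it', u_from='h', u_to='s') : 1013557536
// asunit(v='-8730', u_from='MB', u_to='B') : -8730000000
// mhop(n='-23') : 2205-06-18
// mhop(n='-16') : 2204-02-18

Answer: cur=2204-02-18


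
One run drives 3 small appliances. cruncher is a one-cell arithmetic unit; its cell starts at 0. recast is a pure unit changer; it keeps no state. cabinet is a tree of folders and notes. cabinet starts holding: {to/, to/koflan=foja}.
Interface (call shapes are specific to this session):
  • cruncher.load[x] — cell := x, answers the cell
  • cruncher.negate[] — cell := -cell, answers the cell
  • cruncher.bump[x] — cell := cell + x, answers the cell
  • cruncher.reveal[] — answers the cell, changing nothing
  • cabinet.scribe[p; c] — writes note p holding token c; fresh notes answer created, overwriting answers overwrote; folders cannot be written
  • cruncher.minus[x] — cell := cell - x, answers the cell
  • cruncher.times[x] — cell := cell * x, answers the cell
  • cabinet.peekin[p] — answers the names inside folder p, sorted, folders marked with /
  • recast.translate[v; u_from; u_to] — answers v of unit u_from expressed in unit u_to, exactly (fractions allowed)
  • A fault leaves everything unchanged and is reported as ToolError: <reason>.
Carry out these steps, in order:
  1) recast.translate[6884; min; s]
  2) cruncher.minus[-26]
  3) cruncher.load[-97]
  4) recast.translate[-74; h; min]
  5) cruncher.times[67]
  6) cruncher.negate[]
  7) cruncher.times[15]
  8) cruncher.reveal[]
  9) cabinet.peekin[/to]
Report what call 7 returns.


==> recast.translate(v='6884', u_from='min', u_to='s')
<== 413040
==> cruncher.minus(x='-26')
<== 26
==> cruncher.load(x='-97')
<== -97
==> recast.translate(v='-74', u_from='h', u_to='min')
<== -4440
==> cruncher.times(x='67')
<== -6499
==> cruncher.negate()
<== 6499
==> cruncher.times(x='15')
<== 97485
==> cruncher.reveal()
<== 97485
==> cabinet.peekin(p='/to')
<== [koflan]

Answer: 97485


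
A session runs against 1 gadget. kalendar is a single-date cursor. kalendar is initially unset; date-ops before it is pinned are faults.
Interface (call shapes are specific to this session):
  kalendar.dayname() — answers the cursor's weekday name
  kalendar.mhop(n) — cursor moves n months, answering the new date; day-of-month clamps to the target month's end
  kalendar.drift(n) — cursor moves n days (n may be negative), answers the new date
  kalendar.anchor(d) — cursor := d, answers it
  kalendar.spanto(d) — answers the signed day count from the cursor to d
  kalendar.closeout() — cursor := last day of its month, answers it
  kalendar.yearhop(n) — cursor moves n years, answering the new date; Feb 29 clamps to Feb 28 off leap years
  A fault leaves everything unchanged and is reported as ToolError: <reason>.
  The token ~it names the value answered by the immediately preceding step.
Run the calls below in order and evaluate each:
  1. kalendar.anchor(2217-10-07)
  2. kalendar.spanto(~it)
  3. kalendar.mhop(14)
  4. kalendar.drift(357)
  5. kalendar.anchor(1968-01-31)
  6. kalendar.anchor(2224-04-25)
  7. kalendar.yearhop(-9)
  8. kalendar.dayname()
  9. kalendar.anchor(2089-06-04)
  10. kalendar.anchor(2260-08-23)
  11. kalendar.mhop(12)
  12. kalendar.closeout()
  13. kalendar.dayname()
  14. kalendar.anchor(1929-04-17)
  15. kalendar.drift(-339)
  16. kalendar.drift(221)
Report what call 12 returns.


% anchor(d=2217-10-07) == 2217-10-07
% spanto(d=~it) == 0
% mhop(n=14) == 2218-12-07
% drift(n=357) == 2219-11-29
% anchor(d=1968-01-31) == 1968-01-31
% anchor(d=2224-04-25) == 2224-04-25
% yearhop(n=-9) == 2215-04-25
% dayname() == Tuesday
% anchor(d=2089-06-04) == 2089-06-04
% anchor(d=2260-08-23) == 2260-08-23
% mhop(n=12) == 2261-08-23
% closeout() == 2261-08-31
% dayname() == Saturday
% anchor(d=1929-04-17) == 1929-04-17
% drift(n=-339) == 1928-05-13
% drift(n=221) == 1928-12-20

Answer: 2261-08-31


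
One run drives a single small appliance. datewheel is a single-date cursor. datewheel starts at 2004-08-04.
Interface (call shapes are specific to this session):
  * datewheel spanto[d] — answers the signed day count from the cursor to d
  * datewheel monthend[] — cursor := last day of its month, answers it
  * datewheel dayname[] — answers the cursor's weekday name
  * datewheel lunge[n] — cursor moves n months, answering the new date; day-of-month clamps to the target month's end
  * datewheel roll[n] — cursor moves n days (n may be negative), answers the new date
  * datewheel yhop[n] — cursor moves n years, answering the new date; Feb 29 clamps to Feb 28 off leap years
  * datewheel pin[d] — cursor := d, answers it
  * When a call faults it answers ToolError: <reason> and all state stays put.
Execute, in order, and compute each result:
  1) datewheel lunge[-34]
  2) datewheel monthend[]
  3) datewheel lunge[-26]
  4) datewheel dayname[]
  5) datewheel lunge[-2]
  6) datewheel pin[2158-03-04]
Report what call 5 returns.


[in] datewheel lunge n='-34'
  2001-10-04
[in] datewheel monthend
  2001-10-31
[in] datewheel lunge n='-26'
  1999-08-31
[in] datewheel dayname
  Tuesday
[in] datewheel lunge n='-2'
  1999-06-30
[in] datewheel pin d='2158-03-04'
  2158-03-04

Answer: 1999-06-30


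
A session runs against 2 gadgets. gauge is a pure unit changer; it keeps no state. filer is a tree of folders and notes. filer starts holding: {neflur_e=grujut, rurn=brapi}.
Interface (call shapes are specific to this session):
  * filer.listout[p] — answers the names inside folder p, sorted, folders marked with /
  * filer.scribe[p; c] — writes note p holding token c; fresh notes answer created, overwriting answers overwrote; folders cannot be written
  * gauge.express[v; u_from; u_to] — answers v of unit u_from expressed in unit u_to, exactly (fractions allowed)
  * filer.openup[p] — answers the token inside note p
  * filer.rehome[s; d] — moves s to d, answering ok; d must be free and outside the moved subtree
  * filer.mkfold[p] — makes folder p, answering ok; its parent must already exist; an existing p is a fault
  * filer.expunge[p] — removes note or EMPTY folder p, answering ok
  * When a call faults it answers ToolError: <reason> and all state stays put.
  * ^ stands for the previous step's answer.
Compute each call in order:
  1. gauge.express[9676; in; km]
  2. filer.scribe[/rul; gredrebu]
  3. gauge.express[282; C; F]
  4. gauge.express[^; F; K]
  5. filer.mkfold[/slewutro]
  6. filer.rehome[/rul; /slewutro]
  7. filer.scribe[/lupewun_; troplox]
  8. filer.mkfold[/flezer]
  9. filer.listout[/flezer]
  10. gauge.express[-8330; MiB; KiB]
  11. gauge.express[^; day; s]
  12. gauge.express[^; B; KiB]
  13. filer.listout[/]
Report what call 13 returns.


Then express using v=9676, u_from=in, u_to=km, yielding 307213/1250000.
Calling scribe using p=/rul, c=gredrebu, which returns created.
Calling express using v=282, u_from=C, u_to=F, and see 2698/5.
Calling express using v=^, u_from=F, u_to=K, and see 11103/20.
I try mkfold using p=/slewutro, — result: ok.
Invoking rehome using s=/rul, d=/slewutro, — result: ToolError: exists.
Then scribe using p=/lupewun_, c=troplox, → created.
Next I call mkfold using p=/flezer, which returns ok.
Calling listout using p=/flezer, yielding [].
Calling express using v=-8330, u_from=MiB, u_to=KiB: -8529920.
Using express using v=^, u_from=day, u_to=s, → -736985088000.
I try express using v=^, u_from=B, u_to=KiB, giving -719712000.
I use listout using p=/, yielding [flezer/, lupewun_, neflur_e, rul, rurn, slewutro/].

Answer: [flezer/, lupewun_, neflur_e, rul, rurn, slewutro/]
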